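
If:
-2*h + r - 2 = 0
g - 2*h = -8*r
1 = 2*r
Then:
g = -11/2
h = -3/4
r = 1/2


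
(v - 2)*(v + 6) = v^2 + 4*v - 12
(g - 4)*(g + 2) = g^2 - 2*g - 8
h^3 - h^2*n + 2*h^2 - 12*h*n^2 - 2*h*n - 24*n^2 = (h + 2)*(h - 4*n)*(h + 3*n)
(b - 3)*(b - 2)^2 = b^3 - 7*b^2 + 16*b - 12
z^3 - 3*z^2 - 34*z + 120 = (z - 5)*(z - 4)*(z + 6)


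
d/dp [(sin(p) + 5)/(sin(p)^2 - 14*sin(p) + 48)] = (-10*sin(p) + cos(p)^2 + 117)*cos(p)/(sin(p)^2 - 14*sin(p) + 48)^2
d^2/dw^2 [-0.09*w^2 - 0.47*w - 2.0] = -0.180000000000000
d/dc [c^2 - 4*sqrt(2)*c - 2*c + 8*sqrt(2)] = 2*c - 4*sqrt(2) - 2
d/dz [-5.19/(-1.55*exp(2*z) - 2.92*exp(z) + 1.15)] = (-16.089*exp(z) - 15.1548)*exp(z)/(1.55*exp(2*z) + 2.92*exp(z) - 1.15)^2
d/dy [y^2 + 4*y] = 2*y + 4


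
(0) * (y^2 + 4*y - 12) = 0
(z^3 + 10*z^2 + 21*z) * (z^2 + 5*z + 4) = z^5 + 15*z^4 + 75*z^3 + 145*z^2 + 84*z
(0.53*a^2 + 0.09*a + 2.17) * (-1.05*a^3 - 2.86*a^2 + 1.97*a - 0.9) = -0.5565*a^5 - 1.6103*a^4 - 1.4918*a^3 - 6.5059*a^2 + 4.1939*a - 1.953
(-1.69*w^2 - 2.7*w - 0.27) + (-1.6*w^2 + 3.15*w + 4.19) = -3.29*w^2 + 0.45*w + 3.92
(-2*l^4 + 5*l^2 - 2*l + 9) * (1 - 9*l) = 18*l^5 - 2*l^4 - 45*l^3 + 23*l^2 - 83*l + 9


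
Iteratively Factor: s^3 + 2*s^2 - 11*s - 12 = (s + 1)*(s^2 + s - 12) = (s + 1)*(s + 4)*(s - 3)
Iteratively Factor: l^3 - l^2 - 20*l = (l)*(l^2 - l - 20) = l*(l - 5)*(l + 4)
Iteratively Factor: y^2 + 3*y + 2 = (y + 1)*(y + 2)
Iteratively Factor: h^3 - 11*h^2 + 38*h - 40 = (h - 5)*(h^2 - 6*h + 8) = (h - 5)*(h - 4)*(h - 2)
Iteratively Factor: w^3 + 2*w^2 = (w)*(w^2 + 2*w) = w*(w + 2)*(w)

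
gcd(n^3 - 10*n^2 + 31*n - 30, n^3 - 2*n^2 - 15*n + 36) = n - 3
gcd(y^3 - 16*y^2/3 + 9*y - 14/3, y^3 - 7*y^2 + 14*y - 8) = y^2 - 3*y + 2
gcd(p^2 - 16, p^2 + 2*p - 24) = p - 4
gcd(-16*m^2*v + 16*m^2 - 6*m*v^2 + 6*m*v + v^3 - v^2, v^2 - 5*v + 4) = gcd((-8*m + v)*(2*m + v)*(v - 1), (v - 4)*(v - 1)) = v - 1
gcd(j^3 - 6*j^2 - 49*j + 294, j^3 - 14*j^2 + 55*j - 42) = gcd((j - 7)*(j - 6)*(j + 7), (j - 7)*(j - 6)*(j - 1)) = j^2 - 13*j + 42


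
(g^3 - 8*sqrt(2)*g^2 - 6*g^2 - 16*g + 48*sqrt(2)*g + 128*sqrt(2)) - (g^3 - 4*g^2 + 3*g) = -8*sqrt(2)*g^2 - 2*g^2 - 19*g + 48*sqrt(2)*g + 128*sqrt(2)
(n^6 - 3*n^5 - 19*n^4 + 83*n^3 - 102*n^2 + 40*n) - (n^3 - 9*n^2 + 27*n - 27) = n^6 - 3*n^5 - 19*n^4 + 82*n^3 - 93*n^2 + 13*n + 27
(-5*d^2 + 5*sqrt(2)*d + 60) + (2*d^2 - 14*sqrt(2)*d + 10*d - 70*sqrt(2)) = -3*d^2 - 9*sqrt(2)*d + 10*d - 70*sqrt(2) + 60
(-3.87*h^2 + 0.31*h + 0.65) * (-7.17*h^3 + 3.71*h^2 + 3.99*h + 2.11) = 27.7479*h^5 - 16.5804*h^4 - 18.9517*h^3 - 4.5173*h^2 + 3.2476*h + 1.3715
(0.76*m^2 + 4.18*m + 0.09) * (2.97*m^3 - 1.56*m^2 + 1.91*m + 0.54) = 2.2572*m^5 + 11.229*m^4 - 4.8019*m^3 + 8.2538*m^2 + 2.4291*m + 0.0486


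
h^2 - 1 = (h - 1)*(h + 1)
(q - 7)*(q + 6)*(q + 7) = q^3 + 6*q^2 - 49*q - 294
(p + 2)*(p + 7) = p^2 + 9*p + 14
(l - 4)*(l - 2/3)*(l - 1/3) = l^3 - 5*l^2 + 38*l/9 - 8/9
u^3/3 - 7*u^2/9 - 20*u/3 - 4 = (u/3 + 1)*(u - 6)*(u + 2/3)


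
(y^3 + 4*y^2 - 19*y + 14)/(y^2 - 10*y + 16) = (y^2 + 6*y - 7)/(y - 8)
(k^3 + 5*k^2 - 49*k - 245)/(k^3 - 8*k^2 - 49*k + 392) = (k + 5)/(k - 8)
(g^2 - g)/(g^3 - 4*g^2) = (g - 1)/(g*(g - 4))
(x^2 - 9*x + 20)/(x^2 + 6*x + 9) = (x^2 - 9*x + 20)/(x^2 + 6*x + 9)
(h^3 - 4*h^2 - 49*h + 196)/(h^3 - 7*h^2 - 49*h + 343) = (h - 4)/(h - 7)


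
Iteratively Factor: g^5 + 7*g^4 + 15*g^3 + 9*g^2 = (g + 3)*(g^4 + 4*g^3 + 3*g^2) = (g + 1)*(g + 3)*(g^3 + 3*g^2) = (g + 1)*(g + 3)^2*(g^2) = g*(g + 1)*(g + 3)^2*(g)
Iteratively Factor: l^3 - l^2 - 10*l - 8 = (l + 2)*(l^2 - 3*l - 4) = (l - 4)*(l + 2)*(l + 1)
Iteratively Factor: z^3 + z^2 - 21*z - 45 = (z + 3)*(z^2 - 2*z - 15) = (z - 5)*(z + 3)*(z + 3)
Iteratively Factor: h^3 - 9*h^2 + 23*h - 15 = (h - 1)*(h^2 - 8*h + 15) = (h - 3)*(h - 1)*(h - 5)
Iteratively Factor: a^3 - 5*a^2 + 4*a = (a)*(a^2 - 5*a + 4) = a*(a - 1)*(a - 4)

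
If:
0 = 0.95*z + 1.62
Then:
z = -1.71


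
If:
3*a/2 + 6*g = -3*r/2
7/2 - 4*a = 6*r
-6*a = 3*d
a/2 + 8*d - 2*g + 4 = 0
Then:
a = 103/368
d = -103/184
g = -249/1472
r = 73/184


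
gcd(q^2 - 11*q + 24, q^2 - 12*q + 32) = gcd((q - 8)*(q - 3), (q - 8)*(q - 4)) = q - 8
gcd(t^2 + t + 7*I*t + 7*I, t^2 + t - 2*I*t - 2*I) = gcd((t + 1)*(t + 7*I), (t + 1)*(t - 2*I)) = t + 1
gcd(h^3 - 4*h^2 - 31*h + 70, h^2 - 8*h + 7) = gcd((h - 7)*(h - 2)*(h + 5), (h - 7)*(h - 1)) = h - 7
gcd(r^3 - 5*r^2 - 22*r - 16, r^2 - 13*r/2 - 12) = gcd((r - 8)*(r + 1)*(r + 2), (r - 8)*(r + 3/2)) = r - 8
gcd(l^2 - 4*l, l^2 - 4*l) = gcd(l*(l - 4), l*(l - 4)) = l^2 - 4*l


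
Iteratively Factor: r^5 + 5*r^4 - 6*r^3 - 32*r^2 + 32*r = (r - 1)*(r^4 + 6*r^3 - 32*r) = (r - 1)*(r + 4)*(r^3 + 2*r^2 - 8*r) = (r - 2)*(r - 1)*(r + 4)*(r^2 + 4*r) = r*(r - 2)*(r - 1)*(r + 4)*(r + 4)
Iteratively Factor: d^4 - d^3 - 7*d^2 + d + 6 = (d - 1)*(d^3 - 7*d - 6) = (d - 1)*(d + 1)*(d^2 - d - 6) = (d - 3)*(d - 1)*(d + 1)*(d + 2)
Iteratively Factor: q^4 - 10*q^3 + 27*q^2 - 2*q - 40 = (q - 4)*(q^3 - 6*q^2 + 3*q + 10) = (q - 4)*(q + 1)*(q^2 - 7*q + 10) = (q - 5)*(q - 4)*(q + 1)*(q - 2)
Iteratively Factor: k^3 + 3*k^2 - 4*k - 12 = (k + 3)*(k^2 - 4) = (k - 2)*(k + 3)*(k + 2)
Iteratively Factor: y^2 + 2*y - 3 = (y - 1)*(y + 3)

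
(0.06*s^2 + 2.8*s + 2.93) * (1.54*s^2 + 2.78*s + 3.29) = 0.0924*s^4 + 4.4788*s^3 + 12.4936*s^2 + 17.3574*s + 9.6397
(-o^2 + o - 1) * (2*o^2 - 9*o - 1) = -2*o^4 + 11*o^3 - 10*o^2 + 8*o + 1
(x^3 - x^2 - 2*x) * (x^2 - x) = x^5 - 2*x^4 - x^3 + 2*x^2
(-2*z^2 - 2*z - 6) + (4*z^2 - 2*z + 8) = 2*z^2 - 4*z + 2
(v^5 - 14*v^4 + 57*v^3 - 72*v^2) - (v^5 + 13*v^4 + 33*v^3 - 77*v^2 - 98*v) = -27*v^4 + 24*v^3 + 5*v^2 + 98*v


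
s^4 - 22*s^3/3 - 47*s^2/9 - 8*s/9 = s*(s - 8)*(s + 1/3)^2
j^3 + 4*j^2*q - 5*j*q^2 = j*(j - q)*(j + 5*q)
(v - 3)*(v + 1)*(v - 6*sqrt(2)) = v^3 - 6*sqrt(2)*v^2 - 2*v^2 - 3*v + 12*sqrt(2)*v + 18*sqrt(2)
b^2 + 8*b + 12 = (b + 2)*(b + 6)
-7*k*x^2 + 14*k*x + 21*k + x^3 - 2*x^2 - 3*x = (-7*k + x)*(x - 3)*(x + 1)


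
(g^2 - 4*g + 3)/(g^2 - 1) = (g - 3)/(g + 1)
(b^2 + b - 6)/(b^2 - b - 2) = (b + 3)/(b + 1)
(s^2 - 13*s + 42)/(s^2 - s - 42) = (s - 6)/(s + 6)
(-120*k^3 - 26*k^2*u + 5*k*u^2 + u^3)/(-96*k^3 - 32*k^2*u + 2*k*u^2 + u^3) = (-30*k^2 + k*u + u^2)/(-24*k^2 - 2*k*u + u^2)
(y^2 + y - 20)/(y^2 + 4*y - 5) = (y - 4)/(y - 1)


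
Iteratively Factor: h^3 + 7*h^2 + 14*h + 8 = (h + 2)*(h^2 + 5*h + 4) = (h + 2)*(h + 4)*(h + 1)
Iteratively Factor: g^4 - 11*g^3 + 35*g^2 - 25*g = (g - 5)*(g^3 - 6*g^2 + 5*g) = (g - 5)*(g - 1)*(g^2 - 5*g) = g*(g - 5)*(g - 1)*(g - 5)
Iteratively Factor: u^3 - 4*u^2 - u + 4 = (u - 1)*(u^2 - 3*u - 4) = (u - 4)*(u - 1)*(u + 1)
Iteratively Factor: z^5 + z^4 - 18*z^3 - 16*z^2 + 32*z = (z - 1)*(z^4 + 2*z^3 - 16*z^2 - 32*z) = (z - 4)*(z - 1)*(z^3 + 6*z^2 + 8*z) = (z - 4)*(z - 1)*(z + 2)*(z^2 + 4*z) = (z - 4)*(z - 1)*(z + 2)*(z + 4)*(z)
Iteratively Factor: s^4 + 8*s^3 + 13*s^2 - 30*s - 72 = (s + 3)*(s^3 + 5*s^2 - 2*s - 24) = (s + 3)*(s + 4)*(s^2 + s - 6) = (s - 2)*(s + 3)*(s + 4)*(s + 3)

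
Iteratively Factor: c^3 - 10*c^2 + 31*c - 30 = (c - 3)*(c^2 - 7*c + 10) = (c - 5)*(c - 3)*(c - 2)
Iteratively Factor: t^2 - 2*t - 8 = (t - 4)*(t + 2)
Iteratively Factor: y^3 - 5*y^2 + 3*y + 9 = (y + 1)*(y^2 - 6*y + 9) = (y - 3)*(y + 1)*(y - 3)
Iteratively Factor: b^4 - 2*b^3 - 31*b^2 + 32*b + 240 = (b + 4)*(b^3 - 6*b^2 - 7*b + 60) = (b - 5)*(b + 4)*(b^2 - b - 12) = (b - 5)*(b - 4)*(b + 4)*(b + 3)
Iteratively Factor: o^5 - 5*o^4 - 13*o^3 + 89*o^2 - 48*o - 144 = (o - 4)*(o^4 - o^3 - 17*o^2 + 21*o + 36) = (o - 4)*(o - 3)*(o^3 + 2*o^2 - 11*o - 12) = (o - 4)*(o - 3)^2*(o^2 + 5*o + 4) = (o - 4)*(o - 3)^2*(o + 4)*(o + 1)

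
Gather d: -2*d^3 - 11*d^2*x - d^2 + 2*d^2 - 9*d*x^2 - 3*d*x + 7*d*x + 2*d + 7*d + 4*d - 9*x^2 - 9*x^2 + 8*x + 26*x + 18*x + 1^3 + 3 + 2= -2*d^3 + d^2*(1 - 11*x) + d*(-9*x^2 + 4*x + 13) - 18*x^2 + 52*x + 6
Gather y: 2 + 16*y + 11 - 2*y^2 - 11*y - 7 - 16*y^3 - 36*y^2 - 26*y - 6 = -16*y^3 - 38*y^2 - 21*y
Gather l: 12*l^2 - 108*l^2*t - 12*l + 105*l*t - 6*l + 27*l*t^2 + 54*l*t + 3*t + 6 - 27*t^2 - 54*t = l^2*(12 - 108*t) + l*(27*t^2 + 159*t - 18) - 27*t^2 - 51*t + 6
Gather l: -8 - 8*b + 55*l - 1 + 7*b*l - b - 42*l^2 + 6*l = -9*b - 42*l^2 + l*(7*b + 61) - 9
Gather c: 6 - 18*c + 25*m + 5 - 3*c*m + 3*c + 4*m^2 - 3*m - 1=c*(-3*m - 15) + 4*m^2 + 22*m + 10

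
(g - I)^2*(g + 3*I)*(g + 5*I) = g^4 + 6*I*g^3 + 22*I*g + 15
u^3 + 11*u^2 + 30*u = u*(u + 5)*(u + 6)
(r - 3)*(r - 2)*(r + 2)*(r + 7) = r^4 + 4*r^3 - 25*r^2 - 16*r + 84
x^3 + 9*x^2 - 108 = (x - 3)*(x + 6)^2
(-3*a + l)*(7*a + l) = -21*a^2 + 4*a*l + l^2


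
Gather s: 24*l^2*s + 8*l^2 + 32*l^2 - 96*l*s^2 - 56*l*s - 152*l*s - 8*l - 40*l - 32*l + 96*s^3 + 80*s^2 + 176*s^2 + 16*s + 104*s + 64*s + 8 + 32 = 40*l^2 - 80*l + 96*s^3 + s^2*(256 - 96*l) + s*(24*l^2 - 208*l + 184) + 40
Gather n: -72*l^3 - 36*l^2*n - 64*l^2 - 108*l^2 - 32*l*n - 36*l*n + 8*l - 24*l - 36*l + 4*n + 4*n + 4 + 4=-72*l^3 - 172*l^2 - 52*l + n*(-36*l^2 - 68*l + 8) + 8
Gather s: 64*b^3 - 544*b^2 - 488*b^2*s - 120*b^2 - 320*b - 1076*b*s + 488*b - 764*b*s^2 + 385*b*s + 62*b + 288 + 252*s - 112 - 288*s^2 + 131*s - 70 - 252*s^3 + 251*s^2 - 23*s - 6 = 64*b^3 - 664*b^2 + 230*b - 252*s^3 + s^2*(-764*b - 37) + s*(-488*b^2 - 691*b + 360) + 100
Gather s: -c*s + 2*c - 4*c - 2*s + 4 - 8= -2*c + s*(-c - 2) - 4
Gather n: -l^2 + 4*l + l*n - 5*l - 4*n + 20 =-l^2 - l + n*(l - 4) + 20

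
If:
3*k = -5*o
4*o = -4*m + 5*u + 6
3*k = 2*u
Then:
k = 2*u/3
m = 33*u/20 + 3/2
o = -2*u/5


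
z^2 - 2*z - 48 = (z - 8)*(z + 6)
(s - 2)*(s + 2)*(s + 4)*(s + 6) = s^4 + 10*s^3 + 20*s^2 - 40*s - 96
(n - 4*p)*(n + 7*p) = n^2 + 3*n*p - 28*p^2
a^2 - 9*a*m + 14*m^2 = (a - 7*m)*(a - 2*m)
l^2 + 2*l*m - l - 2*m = (l - 1)*(l + 2*m)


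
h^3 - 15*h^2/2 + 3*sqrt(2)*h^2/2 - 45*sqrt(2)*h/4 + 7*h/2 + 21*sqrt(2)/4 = (h - 7)*(h - 1/2)*(h + 3*sqrt(2)/2)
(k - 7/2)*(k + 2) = k^2 - 3*k/2 - 7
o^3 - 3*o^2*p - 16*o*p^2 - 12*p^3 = (o - 6*p)*(o + p)*(o + 2*p)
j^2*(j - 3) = j^3 - 3*j^2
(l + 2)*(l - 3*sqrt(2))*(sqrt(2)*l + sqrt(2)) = sqrt(2)*l^3 - 6*l^2 + 3*sqrt(2)*l^2 - 18*l + 2*sqrt(2)*l - 12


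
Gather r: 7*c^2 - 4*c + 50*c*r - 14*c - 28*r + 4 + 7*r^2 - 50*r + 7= 7*c^2 - 18*c + 7*r^2 + r*(50*c - 78) + 11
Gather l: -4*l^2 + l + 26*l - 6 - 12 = -4*l^2 + 27*l - 18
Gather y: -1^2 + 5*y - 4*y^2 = -4*y^2 + 5*y - 1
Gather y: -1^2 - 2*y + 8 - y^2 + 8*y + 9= -y^2 + 6*y + 16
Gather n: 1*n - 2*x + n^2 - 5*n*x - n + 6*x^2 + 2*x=n^2 - 5*n*x + 6*x^2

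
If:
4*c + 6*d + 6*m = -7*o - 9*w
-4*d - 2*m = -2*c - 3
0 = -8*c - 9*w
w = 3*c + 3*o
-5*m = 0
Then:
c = 243/544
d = 1059/1088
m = 0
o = -315/544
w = -27/68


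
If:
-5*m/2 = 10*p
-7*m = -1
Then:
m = 1/7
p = -1/28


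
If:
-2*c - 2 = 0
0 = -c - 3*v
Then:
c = -1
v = 1/3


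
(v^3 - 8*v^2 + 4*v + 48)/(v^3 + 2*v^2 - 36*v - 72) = (v - 4)/(v + 6)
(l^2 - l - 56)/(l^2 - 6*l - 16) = (l + 7)/(l + 2)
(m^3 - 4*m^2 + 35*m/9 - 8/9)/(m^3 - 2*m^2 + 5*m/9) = (3*m^2 - 11*m + 8)/(m*(3*m - 5))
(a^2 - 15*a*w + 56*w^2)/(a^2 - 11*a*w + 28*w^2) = (-a + 8*w)/(-a + 4*w)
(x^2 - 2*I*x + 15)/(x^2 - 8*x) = (x^2 - 2*I*x + 15)/(x*(x - 8))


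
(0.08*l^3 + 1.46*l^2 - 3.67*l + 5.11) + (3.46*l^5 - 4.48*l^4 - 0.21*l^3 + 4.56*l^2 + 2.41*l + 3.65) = 3.46*l^5 - 4.48*l^4 - 0.13*l^3 + 6.02*l^2 - 1.26*l + 8.76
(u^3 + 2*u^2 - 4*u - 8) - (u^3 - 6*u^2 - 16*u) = 8*u^2 + 12*u - 8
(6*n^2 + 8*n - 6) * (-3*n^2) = -18*n^4 - 24*n^3 + 18*n^2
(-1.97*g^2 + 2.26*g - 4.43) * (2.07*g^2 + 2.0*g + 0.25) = -4.0779*g^4 + 0.7382*g^3 - 5.1426*g^2 - 8.295*g - 1.1075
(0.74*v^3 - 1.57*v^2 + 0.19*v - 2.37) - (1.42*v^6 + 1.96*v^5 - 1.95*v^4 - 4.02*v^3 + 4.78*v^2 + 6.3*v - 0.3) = -1.42*v^6 - 1.96*v^5 + 1.95*v^4 + 4.76*v^3 - 6.35*v^2 - 6.11*v - 2.07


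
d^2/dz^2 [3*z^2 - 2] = 6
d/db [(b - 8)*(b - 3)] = 2*b - 11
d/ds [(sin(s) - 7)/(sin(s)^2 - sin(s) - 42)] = -cos(s)/(sin(s) + 6)^2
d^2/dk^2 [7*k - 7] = 0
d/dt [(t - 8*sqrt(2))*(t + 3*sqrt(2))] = 2*t - 5*sqrt(2)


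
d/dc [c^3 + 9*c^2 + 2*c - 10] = 3*c^2 + 18*c + 2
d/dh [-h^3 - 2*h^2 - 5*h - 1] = -3*h^2 - 4*h - 5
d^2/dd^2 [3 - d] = 0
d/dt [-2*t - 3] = -2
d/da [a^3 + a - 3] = 3*a^2 + 1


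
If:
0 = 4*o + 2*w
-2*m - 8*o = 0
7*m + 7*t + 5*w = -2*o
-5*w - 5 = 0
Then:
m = -2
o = 1/2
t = 18/7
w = -1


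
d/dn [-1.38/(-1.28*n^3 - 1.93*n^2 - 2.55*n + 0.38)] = (-5.2992*n^2 - 5.3268*n - 3.519)/(1.28*n^3 + 1.93*n^2 + 2.55*n - 0.38)^2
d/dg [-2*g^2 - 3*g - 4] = -4*g - 3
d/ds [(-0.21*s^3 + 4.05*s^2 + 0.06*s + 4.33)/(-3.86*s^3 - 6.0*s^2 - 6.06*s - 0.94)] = (16.893*s^4 + 3.0084*s^3 + 26.5506*s^2 + 44.346*s + 26.1834)/(14.8996*s^6 + 46.32*s^5 + 82.7832*s^4 + 79.9768*s^3 + 48.0036*s^2 + 11.3928*s + 0.8836)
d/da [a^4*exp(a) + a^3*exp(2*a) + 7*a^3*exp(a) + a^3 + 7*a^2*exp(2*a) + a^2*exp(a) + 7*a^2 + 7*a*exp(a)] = a^4*exp(a) + 2*a^3*exp(2*a) + 11*a^3*exp(a) + 17*a^2*exp(2*a) + 22*a^2*exp(a) + 3*a^2 + 14*a*exp(2*a) + 9*a*exp(a) + 14*a + 7*exp(a)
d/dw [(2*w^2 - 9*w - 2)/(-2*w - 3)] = (-4*w^2 - 12*w + 23)/(4*w^2 + 12*w + 9)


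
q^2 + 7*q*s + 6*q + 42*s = (q + 6)*(q + 7*s)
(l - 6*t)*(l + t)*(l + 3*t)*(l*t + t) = l^4*t - 2*l^3*t^2 + l^3*t - 21*l^2*t^3 - 2*l^2*t^2 - 18*l*t^4 - 21*l*t^3 - 18*t^4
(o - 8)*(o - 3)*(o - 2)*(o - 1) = o^4 - 14*o^3 + 59*o^2 - 94*o + 48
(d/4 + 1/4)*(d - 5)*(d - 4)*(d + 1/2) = d^4/4 - 15*d^3/8 + 7*d^2/4 + 51*d/8 + 5/2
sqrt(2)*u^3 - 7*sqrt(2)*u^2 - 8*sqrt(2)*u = u*(u - 8)*(sqrt(2)*u + sqrt(2))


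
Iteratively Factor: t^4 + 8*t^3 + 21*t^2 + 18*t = (t)*(t^3 + 8*t^2 + 21*t + 18) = t*(t + 3)*(t^2 + 5*t + 6) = t*(t + 2)*(t + 3)*(t + 3)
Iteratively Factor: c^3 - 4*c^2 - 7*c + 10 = (c - 5)*(c^2 + c - 2) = (c - 5)*(c - 1)*(c + 2)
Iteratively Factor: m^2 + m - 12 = (m - 3)*(m + 4)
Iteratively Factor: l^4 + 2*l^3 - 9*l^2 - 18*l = (l + 2)*(l^3 - 9*l) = (l - 3)*(l + 2)*(l^2 + 3*l) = l*(l - 3)*(l + 2)*(l + 3)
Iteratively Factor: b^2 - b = (b - 1)*(b)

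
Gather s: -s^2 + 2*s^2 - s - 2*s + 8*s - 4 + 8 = s^2 + 5*s + 4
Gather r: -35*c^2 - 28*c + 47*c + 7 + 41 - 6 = -35*c^2 + 19*c + 42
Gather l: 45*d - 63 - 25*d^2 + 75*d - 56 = -25*d^2 + 120*d - 119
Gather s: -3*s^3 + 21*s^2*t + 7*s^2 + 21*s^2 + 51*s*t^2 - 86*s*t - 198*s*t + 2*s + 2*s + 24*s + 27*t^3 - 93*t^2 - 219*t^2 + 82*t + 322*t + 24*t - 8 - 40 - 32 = -3*s^3 + s^2*(21*t + 28) + s*(51*t^2 - 284*t + 28) + 27*t^3 - 312*t^2 + 428*t - 80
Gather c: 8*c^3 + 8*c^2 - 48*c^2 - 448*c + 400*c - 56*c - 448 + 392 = 8*c^3 - 40*c^2 - 104*c - 56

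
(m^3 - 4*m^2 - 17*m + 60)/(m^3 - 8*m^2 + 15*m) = (m + 4)/m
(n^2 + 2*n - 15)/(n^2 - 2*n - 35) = (n - 3)/(n - 7)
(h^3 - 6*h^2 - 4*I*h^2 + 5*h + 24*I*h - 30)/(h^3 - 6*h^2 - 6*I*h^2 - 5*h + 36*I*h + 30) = (h + I)/(h - I)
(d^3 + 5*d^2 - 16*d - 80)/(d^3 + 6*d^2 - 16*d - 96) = (d + 5)/(d + 6)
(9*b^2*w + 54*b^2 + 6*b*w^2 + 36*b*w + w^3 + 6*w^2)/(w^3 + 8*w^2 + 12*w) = (9*b^2 + 6*b*w + w^2)/(w*(w + 2))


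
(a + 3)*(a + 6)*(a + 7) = a^3 + 16*a^2 + 81*a + 126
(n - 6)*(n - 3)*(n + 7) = n^3 - 2*n^2 - 45*n + 126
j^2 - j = j*(j - 1)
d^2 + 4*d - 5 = (d - 1)*(d + 5)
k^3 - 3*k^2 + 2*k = k*(k - 2)*(k - 1)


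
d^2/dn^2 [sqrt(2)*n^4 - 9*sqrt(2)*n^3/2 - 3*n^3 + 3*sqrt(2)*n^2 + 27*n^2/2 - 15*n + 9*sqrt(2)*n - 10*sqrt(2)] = 12*sqrt(2)*n^2 - 27*sqrt(2)*n - 18*n + 6*sqrt(2) + 27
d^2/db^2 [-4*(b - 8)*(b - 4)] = -8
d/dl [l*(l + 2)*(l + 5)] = 3*l^2 + 14*l + 10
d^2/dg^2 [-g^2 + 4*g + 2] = -2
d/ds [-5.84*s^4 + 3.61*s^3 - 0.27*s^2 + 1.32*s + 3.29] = -23.36*s^3 + 10.83*s^2 - 0.54*s + 1.32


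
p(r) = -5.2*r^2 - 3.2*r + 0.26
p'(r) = -10.4*r - 3.2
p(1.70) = -20.21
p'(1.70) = -20.88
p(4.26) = -107.74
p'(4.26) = -47.50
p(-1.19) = -3.30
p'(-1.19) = 9.18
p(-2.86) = -33.12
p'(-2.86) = 26.54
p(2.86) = -51.43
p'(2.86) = -32.94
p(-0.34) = 0.75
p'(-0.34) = 0.34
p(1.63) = -18.77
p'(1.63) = -20.15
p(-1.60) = -7.93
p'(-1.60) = 13.44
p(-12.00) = -710.14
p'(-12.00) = 121.60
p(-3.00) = -36.94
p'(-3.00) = 28.00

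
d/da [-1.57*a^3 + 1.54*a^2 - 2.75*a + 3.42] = -4.71*a^2 + 3.08*a - 2.75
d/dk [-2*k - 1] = -2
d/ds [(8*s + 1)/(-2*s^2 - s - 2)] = (-16*s^2 - 8*s + (4*s + 1)*(8*s + 1) - 16)/(2*s^2 + s + 2)^2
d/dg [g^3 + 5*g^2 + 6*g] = 3*g^2 + 10*g + 6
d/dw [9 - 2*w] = -2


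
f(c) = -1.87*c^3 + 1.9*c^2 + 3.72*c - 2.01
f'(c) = -5.61*c^2 + 3.8*c + 3.72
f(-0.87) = -2.58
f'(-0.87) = -3.83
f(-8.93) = 1447.95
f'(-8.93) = -477.58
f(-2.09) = 15.59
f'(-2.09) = -28.73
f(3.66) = -54.63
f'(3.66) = -57.52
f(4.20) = -91.41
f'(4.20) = -79.28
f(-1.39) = 1.51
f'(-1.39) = -12.40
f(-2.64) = 35.82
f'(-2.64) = -45.41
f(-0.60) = -3.15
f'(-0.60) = -0.58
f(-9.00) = 1481.64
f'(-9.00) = -484.89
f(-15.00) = 6680.94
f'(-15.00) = -1315.53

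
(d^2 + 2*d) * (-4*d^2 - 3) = -4*d^4 - 8*d^3 - 3*d^2 - 6*d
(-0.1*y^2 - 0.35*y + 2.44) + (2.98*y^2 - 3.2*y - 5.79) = 2.88*y^2 - 3.55*y - 3.35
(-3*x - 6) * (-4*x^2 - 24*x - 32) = 12*x^3 + 96*x^2 + 240*x + 192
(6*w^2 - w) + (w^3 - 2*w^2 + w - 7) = w^3 + 4*w^2 - 7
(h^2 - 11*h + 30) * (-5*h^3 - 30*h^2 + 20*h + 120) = -5*h^5 + 25*h^4 + 200*h^3 - 1000*h^2 - 720*h + 3600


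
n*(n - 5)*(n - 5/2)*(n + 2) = n^4 - 11*n^3/2 - 5*n^2/2 + 25*n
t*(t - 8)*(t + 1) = t^3 - 7*t^2 - 8*t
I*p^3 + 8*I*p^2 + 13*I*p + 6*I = (p + 1)*(p + 6)*(I*p + I)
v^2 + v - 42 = (v - 6)*(v + 7)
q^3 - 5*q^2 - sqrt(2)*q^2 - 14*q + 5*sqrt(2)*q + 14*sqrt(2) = (q - 7)*(q + 2)*(q - sqrt(2))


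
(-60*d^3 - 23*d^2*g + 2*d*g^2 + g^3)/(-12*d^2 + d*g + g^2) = (15*d^2 + 2*d*g - g^2)/(3*d - g)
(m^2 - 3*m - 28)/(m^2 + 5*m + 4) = (m - 7)/(m + 1)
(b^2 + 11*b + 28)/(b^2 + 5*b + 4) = (b + 7)/(b + 1)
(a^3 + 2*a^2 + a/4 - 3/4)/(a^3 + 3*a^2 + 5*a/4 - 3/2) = (a + 1)/(a + 2)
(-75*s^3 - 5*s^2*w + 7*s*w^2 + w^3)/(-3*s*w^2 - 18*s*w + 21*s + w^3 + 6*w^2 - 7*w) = (25*s^2 + 10*s*w + w^2)/(w^2 + 6*w - 7)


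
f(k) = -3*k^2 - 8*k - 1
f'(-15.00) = 82.00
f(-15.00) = -556.00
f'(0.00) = -8.00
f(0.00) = -1.00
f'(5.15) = -38.90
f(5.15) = -121.77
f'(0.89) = -13.34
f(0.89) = -10.50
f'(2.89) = -25.34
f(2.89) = -49.18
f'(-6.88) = 33.28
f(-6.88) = -87.96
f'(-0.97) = -2.18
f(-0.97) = 3.94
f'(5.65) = -41.90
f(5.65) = -141.97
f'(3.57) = -29.42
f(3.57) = -67.79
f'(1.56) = -17.36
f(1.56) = -20.78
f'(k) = -6*k - 8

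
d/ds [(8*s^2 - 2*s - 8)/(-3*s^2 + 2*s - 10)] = 2*(5*s^2 - 104*s + 18)/(9*s^4 - 12*s^3 + 64*s^2 - 40*s + 100)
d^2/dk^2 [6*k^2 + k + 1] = 12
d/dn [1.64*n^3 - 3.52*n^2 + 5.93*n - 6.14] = 4.92*n^2 - 7.04*n + 5.93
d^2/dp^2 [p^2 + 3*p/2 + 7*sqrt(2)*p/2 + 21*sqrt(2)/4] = 2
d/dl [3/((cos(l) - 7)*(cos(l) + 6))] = 3*(-sin(l) + sin(2*l))/((cos(l) - 7)^2*(cos(l) + 6)^2)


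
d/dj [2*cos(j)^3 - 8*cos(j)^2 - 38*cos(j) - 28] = 2*(-3*cos(j)^2 + 8*cos(j) + 19)*sin(j)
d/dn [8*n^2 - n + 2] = 16*n - 1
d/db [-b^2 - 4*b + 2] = -2*b - 4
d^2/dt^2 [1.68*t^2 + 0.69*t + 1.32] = 3.36000000000000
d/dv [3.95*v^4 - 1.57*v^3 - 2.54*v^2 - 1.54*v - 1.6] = 15.8*v^3 - 4.71*v^2 - 5.08*v - 1.54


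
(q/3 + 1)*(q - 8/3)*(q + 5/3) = q^3/3 + 2*q^2/3 - 67*q/27 - 40/9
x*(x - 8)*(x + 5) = x^3 - 3*x^2 - 40*x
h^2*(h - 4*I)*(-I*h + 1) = -I*h^4 - 3*h^3 - 4*I*h^2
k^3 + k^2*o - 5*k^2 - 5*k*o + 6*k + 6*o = (k - 3)*(k - 2)*(k + o)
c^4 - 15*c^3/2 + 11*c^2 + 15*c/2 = c*(c - 5)*(c - 3)*(c + 1/2)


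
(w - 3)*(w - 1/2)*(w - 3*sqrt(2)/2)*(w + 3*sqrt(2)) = w^4 - 7*w^3/2 + 3*sqrt(2)*w^3/2 - 15*w^2/2 - 21*sqrt(2)*w^2/4 + 9*sqrt(2)*w/4 + 63*w/2 - 27/2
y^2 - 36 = (y - 6)*(y + 6)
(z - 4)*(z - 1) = z^2 - 5*z + 4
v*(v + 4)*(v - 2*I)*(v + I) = v^4 + 4*v^3 - I*v^3 + 2*v^2 - 4*I*v^2 + 8*v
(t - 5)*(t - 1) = t^2 - 6*t + 5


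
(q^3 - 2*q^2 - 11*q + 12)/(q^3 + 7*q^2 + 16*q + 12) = (q^2 - 5*q + 4)/(q^2 + 4*q + 4)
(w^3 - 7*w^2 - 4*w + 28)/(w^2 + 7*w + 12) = (w^3 - 7*w^2 - 4*w + 28)/(w^2 + 7*w + 12)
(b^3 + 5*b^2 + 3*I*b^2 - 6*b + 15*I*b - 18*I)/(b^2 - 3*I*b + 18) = (b^2 + 5*b - 6)/(b - 6*I)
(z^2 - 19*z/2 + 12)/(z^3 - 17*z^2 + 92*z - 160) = (z - 3/2)/(z^2 - 9*z + 20)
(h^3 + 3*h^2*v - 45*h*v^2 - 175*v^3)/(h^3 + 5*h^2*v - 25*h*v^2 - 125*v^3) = (-h + 7*v)/(-h + 5*v)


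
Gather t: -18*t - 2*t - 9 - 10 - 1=-20*t - 20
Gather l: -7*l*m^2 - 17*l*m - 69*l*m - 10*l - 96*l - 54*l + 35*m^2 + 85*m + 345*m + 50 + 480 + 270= l*(-7*m^2 - 86*m - 160) + 35*m^2 + 430*m + 800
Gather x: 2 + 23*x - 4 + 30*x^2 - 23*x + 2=30*x^2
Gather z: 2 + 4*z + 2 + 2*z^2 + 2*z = 2*z^2 + 6*z + 4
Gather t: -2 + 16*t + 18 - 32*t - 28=-16*t - 12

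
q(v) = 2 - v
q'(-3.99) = -1.00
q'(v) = -1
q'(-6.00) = -1.00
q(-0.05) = 2.05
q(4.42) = -2.42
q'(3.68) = -1.00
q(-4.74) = 6.74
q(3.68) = -1.68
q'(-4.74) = -1.00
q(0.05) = 1.95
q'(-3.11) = -1.00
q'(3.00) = -1.00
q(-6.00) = 8.00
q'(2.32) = -1.00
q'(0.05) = -1.00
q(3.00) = -1.00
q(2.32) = -0.32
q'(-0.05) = -1.00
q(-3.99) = 5.99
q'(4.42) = -1.00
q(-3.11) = 5.11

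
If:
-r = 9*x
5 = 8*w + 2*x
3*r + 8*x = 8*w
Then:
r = 45/17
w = 95/136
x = -5/17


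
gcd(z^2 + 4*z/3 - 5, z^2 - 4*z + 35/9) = z - 5/3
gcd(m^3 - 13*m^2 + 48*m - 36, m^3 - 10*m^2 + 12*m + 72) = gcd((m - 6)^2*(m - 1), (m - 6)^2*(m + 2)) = m^2 - 12*m + 36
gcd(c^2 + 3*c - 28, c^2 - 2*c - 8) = c - 4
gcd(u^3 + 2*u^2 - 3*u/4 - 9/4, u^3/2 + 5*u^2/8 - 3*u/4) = 1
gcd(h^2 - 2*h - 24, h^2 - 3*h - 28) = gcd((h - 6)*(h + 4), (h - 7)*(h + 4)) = h + 4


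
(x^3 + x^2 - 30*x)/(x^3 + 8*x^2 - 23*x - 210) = x/(x + 7)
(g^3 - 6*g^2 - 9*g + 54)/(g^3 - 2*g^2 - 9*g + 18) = (g - 6)/(g - 2)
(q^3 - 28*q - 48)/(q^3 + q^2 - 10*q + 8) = (q^2 - 4*q - 12)/(q^2 - 3*q + 2)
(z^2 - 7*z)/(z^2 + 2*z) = (z - 7)/(z + 2)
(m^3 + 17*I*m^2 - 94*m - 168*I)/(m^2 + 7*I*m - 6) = (m^2 + 11*I*m - 28)/(m + I)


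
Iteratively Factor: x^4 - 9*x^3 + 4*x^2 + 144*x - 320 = (x + 4)*(x^3 - 13*x^2 + 56*x - 80) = (x - 4)*(x + 4)*(x^2 - 9*x + 20) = (x - 4)^2*(x + 4)*(x - 5)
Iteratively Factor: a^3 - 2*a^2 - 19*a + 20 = (a - 1)*(a^2 - a - 20) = (a - 1)*(a + 4)*(a - 5)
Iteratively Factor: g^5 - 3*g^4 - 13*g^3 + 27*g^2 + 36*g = (g + 3)*(g^4 - 6*g^3 + 5*g^2 + 12*g) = g*(g + 3)*(g^3 - 6*g^2 + 5*g + 12) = g*(g - 4)*(g + 3)*(g^2 - 2*g - 3) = g*(g - 4)*(g + 1)*(g + 3)*(g - 3)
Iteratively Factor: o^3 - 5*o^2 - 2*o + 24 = (o + 2)*(o^2 - 7*o + 12) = (o - 3)*(o + 2)*(o - 4)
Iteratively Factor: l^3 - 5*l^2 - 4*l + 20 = (l - 2)*(l^2 - 3*l - 10) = (l - 5)*(l - 2)*(l + 2)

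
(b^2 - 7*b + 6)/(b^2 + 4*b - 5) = (b - 6)/(b + 5)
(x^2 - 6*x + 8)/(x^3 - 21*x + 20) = (x - 2)/(x^2 + 4*x - 5)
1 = 1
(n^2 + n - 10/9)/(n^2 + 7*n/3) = (9*n^2 + 9*n - 10)/(3*n*(3*n + 7))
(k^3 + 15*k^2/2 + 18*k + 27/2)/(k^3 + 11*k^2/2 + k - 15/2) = (k^2 + 6*k + 9)/(k^2 + 4*k - 5)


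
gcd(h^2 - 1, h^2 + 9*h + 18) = 1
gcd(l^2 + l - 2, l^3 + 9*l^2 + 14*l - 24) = l - 1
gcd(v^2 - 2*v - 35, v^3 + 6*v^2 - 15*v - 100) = v + 5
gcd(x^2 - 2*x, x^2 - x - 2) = x - 2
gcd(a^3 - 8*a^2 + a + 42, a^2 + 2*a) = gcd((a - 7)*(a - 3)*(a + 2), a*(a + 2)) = a + 2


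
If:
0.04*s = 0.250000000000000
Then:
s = 6.25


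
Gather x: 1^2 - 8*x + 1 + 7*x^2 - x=7*x^2 - 9*x + 2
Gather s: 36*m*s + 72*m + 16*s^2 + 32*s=72*m + 16*s^2 + s*(36*m + 32)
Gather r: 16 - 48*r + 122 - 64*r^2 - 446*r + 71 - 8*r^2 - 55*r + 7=-72*r^2 - 549*r + 216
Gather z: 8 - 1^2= 7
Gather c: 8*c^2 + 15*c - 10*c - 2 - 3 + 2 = 8*c^2 + 5*c - 3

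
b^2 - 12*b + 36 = (b - 6)^2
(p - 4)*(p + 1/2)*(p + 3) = p^3 - p^2/2 - 25*p/2 - 6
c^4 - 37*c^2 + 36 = (c - 6)*(c - 1)*(c + 1)*(c + 6)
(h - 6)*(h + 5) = h^2 - h - 30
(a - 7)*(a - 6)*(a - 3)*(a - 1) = a^4 - 17*a^3 + 97*a^2 - 207*a + 126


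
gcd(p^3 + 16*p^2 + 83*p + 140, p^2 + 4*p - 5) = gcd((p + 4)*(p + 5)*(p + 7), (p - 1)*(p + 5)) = p + 5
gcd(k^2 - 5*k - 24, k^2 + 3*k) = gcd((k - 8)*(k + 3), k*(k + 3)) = k + 3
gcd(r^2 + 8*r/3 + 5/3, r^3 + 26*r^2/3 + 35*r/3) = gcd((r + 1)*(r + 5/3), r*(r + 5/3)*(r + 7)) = r + 5/3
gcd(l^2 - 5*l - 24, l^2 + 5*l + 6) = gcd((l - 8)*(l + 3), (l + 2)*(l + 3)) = l + 3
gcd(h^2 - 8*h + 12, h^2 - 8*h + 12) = h^2 - 8*h + 12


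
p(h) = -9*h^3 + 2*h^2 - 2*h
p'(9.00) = -2153.00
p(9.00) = -6417.00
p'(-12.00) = -3938.00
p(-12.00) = 15864.00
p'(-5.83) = -943.02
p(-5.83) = 1863.04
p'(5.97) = -940.42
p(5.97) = -1855.64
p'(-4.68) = -612.08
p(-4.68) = 975.69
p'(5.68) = -850.36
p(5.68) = -1596.09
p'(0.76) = -14.56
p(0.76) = -4.32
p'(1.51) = -57.52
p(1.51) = -29.45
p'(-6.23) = -1074.87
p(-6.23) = 2266.33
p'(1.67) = -70.62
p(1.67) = -39.68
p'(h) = -27*h^2 + 4*h - 2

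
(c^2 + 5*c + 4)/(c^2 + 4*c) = (c + 1)/c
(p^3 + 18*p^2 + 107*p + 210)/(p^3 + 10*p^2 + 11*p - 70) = (p + 6)/(p - 2)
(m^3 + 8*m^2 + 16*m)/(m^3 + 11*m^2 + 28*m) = (m + 4)/(m + 7)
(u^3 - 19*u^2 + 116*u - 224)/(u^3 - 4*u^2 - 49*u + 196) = (u - 8)/(u + 7)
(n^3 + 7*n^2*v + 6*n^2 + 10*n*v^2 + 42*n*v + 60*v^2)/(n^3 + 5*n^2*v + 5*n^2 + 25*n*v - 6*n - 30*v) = (n + 2*v)/(n - 1)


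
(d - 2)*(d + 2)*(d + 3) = d^3 + 3*d^2 - 4*d - 12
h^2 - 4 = (h - 2)*(h + 2)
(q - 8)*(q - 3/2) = q^2 - 19*q/2 + 12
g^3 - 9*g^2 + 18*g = g*(g - 6)*(g - 3)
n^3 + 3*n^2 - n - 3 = (n - 1)*(n + 1)*(n + 3)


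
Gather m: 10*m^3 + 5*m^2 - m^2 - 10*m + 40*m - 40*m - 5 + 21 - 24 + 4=10*m^3 + 4*m^2 - 10*m - 4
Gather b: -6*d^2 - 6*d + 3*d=-6*d^2 - 3*d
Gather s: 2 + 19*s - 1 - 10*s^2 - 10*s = -10*s^2 + 9*s + 1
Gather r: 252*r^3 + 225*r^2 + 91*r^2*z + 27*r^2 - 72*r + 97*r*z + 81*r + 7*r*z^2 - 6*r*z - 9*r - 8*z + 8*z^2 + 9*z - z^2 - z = 252*r^3 + r^2*(91*z + 252) + r*(7*z^2 + 91*z) + 7*z^2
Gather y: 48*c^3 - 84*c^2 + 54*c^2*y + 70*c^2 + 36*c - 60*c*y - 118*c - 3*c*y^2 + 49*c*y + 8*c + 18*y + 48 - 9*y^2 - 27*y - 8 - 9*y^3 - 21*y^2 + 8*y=48*c^3 - 14*c^2 - 74*c - 9*y^3 + y^2*(-3*c - 30) + y*(54*c^2 - 11*c - 1) + 40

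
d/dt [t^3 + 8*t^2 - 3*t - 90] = 3*t^2 + 16*t - 3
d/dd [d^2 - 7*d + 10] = 2*d - 7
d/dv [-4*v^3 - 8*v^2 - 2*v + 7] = -12*v^2 - 16*v - 2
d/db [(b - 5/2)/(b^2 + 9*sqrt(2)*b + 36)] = (b^2 + 9*sqrt(2)*b - (2*b - 5)*(2*b + 9*sqrt(2))/2 + 36)/(b^2 + 9*sqrt(2)*b + 36)^2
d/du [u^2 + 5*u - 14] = 2*u + 5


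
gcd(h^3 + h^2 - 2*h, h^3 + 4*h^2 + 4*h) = h^2 + 2*h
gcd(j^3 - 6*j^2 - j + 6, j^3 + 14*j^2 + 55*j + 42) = j + 1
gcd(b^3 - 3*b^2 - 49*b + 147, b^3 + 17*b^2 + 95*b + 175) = b + 7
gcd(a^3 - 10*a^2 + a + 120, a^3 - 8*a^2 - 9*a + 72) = a^2 - 5*a - 24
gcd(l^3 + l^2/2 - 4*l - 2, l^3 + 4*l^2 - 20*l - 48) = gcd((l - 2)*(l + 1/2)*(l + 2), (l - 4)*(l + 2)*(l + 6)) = l + 2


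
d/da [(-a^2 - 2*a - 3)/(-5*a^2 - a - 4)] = (-9*a^2 - 22*a + 5)/(25*a^4 + 10*a^3 + 41*a^2 + 8*a + 16)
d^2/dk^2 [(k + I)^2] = 2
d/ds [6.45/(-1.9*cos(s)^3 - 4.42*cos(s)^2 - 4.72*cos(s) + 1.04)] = (36.765*sin(s)^2 - 57.018*cos(s) - 67.209)*sin(s)/(1.9*cos(s)^3 + 4.42*cos(s)^2 + 4.72*cos(s) - 1.04)^2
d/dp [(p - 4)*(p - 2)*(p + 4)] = 3*p^2 - 4*p - 16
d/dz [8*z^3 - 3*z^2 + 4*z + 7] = 24*z^2 - 6*z + 4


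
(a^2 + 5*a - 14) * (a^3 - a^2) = a^5 + 4*a^4 - 19*a^3 + 14*a^2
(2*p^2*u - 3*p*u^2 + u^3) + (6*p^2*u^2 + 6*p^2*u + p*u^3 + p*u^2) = 6*p^2*u^2 + 8*p^2*u + p*u^3 - 2*p*u^2 + u^3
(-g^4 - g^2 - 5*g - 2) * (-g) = g^5 + g^3 + 5*g^2 + 2*g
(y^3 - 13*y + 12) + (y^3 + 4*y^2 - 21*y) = 2*y^3 + 4*y^2 - 34*y + 12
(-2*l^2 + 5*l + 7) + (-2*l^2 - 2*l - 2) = -4*l^2 + 3*l + 5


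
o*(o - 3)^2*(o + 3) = o^4 - 3*o^3 - 9*o^2 + 27*o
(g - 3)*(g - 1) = g^2 - 4*g + 3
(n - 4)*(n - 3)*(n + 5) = n^3 - 2*n^2 - 23*n + 60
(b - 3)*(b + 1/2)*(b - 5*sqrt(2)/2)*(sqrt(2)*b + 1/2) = sqrt(2)*b^4 - 9*b^3/2 - 5*sqrt(2)*b^3/2 - 11*sqrt(2)*b^2/4 + 45*b^2/4 + 25*sqrt(2)*b/8 + 27*b/4 + 15*sqrt(2)/8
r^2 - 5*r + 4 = (r - 4)*(r - 1)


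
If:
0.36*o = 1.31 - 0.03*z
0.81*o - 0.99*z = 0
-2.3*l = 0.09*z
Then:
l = -0.11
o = 3.41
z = 2.79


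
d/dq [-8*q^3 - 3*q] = -24*q^2 - 3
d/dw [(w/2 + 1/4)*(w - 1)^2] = 3*w*(w - 1)/2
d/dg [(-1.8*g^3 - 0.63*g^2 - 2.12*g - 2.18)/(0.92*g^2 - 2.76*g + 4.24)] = (-1.656*g^4 + 9.936*g^3 - 19.2068*g^2 - 1.3312*g - 15.0056)/(0.8464*g^4 - 5.0784*g^3 + 15.4192*g^2 - 23.4048*g + 17.9776)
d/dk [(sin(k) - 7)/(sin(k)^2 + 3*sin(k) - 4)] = (14*sin(k) + cos(k)^2 + 16)*cos(k)/((sin(k) - 1)^2*(sin(k) + 4)^2)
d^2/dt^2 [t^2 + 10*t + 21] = 2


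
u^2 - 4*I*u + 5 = (u - 5*I)*(u + I)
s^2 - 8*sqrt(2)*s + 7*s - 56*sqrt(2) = (s + 7)*(s - 8*sqrt(2))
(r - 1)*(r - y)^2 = r^3 - 2*r^2*y - r^2 + r*y^2 + 2*r*y - y^2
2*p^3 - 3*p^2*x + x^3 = (-p + x)^2*(2*p + x)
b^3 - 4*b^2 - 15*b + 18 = (b - 6)*(b - 1)*(b + 3)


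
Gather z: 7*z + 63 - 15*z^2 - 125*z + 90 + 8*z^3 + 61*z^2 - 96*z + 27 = 8*z^3 + 46*z^2 - 214*z + 180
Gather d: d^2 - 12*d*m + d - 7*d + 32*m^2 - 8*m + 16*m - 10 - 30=d^2 + d*(-12*m - 6) + 32*m^2 + 8*m - 40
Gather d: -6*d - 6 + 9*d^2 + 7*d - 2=9*d^2 + d - 8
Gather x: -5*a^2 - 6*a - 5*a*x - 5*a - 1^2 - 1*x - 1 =-5*a^2 - 11*a + x*(-5*a - 1) - 2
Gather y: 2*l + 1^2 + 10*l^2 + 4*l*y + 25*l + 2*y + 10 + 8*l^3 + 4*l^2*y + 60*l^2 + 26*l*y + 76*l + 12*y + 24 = 8*l^3 + 70*l^2 + 103*l + y*(4*l^2 + 30*l + 14) + 35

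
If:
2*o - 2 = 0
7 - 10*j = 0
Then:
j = 7/10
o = 1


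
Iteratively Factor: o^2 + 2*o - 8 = (o + 4)*(o - 2)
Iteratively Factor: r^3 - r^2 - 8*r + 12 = (r - 2)*(r^2 + r - 6) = (r - 2)*(r + 3)*(r - 2)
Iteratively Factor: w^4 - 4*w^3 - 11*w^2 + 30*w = (w + 3)*(w^3 - 7*w^2 + 10*w) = (w - 5)*(w + 3)*(w^2 - 2*w) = (w - 5)*(w - 2)*(w + 3)*(w)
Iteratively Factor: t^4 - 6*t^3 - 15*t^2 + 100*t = (t - 5)*(t^3 - t^2 - 20*t) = (t - 5)^2*(t^2 + 4*t) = (t - 5)^2*(t + 4)*(t)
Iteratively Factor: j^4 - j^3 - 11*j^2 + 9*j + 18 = (j - 3)*(j^3 + 2*j^2 - 5*j - 6) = (j - 3)*(j + 3)*(j^2 - j - 2) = (j - 3)*(j + 1)*(j + 3)*(j - 2)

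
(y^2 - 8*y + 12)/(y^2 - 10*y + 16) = (y - 6)/(y - 8)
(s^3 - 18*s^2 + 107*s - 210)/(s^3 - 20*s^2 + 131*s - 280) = (s - 6)/(s - 8)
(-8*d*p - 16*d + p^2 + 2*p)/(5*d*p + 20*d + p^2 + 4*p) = (-8*d*p - 16*d + p^2 + 2*p)/(5*d*p + 20*d + p^2 + 4*p)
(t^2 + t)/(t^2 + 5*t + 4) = t/(t + 4)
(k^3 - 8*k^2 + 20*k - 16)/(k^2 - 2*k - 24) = (-k^3 + 8*k^2 - 20*k + 16)/(-k^2 + 2*k + 24)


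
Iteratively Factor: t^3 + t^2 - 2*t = (t + 2)*(t^2 - t) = (t - 1)*(t + 2)*(t)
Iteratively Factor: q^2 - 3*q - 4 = (q + 1)*(q - 4)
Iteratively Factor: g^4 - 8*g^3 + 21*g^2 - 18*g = (g - 3)*(g^3 - 5*g^2 + 6*g) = (g - 3)^2*(g^2 - 2*g) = (g - 3)^2*(g - 2)*(g)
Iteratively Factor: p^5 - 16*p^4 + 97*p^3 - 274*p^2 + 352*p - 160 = (p - 4)*(p^4 - 12*p^3 + 49*p^2 - 78*p + 40) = (p - 4)^2*(p^3 - 8*p^2 + 17*p - 10) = (p - 4)^2*(p - 2)*(p^2 - 6*p + 5) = (p - 5)*(p - 4)^2*(p - 2)*(p - 1)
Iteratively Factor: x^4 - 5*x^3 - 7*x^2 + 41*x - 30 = (x - 1)*(x^3 - 4*x^2 - 11*x + 30) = (x - 5)*(x - 1)*(x^2 + x - 6) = (x - 5)*(x - 1)*(x + 3)*(x - 2)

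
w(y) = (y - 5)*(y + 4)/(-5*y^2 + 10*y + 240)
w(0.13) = -0.08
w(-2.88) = -0.05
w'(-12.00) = -0.00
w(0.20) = -0.08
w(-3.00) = -0.05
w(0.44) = -0.08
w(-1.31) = -0.08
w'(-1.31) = -0.01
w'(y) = (y - 5)*(y + 4)*(10*y - 10)/(-5*y^2 + 10*y + 240)^2 + (y - 5)/(-5*y^2 + 10*y + 240) + (y + 4)/(-5*y^2 + 10*y + 240)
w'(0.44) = 0.00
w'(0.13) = -0.00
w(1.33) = -0.08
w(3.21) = -0.06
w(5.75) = 0.06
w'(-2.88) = -0.03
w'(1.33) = 0.01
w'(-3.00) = -0.03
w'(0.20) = 0.00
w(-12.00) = -0.23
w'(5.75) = 0.10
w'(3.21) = 0.02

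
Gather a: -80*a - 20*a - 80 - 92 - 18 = -100*a - 190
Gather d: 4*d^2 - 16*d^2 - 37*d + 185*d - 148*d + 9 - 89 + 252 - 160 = 12 - 12*d^2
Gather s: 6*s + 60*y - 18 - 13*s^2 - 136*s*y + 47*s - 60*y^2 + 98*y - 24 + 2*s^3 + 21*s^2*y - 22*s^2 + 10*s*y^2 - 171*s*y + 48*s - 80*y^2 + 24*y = 2*s^3 + s^2*(21*y - 35) + s*(10*y^2 - 307*y + 101) - 140*y^2 + 182*y - 42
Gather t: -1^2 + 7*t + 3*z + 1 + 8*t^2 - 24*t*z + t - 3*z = 8*t^2 + t*(8 - 24*z)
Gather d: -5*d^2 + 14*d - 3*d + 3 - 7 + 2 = -5*d^2 + 11*d - 2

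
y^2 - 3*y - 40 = (y - 8)*(y + 5)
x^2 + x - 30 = (x - 5)*(x + 6)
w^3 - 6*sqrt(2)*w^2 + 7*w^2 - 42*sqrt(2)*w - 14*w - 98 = (w + 7)*(w - 7*sqrt(2))*(w + sqrt(2))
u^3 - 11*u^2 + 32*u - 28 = (u - 7)*(u - 2)^2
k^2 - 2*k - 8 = (k - 4)*(k + 2)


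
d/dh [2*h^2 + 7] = 4*h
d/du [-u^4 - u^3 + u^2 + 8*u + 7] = -4*u^3 - 3*u^2 + 2*u + 8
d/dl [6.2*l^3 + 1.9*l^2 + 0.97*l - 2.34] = 18.6*l^2 + 3.8*l + 0.97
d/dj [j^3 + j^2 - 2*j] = 3*j^2 + 2*j - 2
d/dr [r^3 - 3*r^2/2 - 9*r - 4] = 3*r^2 - 3*r - 9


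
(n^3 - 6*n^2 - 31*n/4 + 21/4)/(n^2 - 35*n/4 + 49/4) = (4*n^2 + 4*n - 3)/(4*n - 7)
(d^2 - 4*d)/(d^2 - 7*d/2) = 2*(d - 4)/(2*d - 7)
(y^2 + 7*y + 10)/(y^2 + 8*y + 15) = (y + 2)/(y + 3)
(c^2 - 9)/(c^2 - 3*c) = (c + 3)/c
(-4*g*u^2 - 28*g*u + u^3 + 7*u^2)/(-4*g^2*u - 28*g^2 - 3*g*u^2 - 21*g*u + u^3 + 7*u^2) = u/(g + u)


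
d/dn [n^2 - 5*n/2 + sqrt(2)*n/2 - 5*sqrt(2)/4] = 2*n - 5/2 + sqrt(2)/2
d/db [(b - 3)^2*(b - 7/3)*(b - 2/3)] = 4*b^3 - 27*b^2 + 514*b/9 - 109/3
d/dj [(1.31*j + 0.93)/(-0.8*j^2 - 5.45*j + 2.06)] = (1.048*j^2 + 1.488*j + 7.7671)/(0.64*j^4 + 8.72*j^3 + 26.4065*j^2 - 22.454*j + 4.2436)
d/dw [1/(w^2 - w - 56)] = (1 - 2*w)/(-w^2 + w + 56)^2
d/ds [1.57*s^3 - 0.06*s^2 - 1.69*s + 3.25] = 4.71*s^2 - 0.12*s - 1.69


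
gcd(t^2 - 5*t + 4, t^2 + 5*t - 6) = t - 1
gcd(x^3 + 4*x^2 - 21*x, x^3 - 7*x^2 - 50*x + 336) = x + 7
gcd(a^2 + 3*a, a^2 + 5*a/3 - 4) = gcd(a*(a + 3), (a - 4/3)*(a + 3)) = a + 3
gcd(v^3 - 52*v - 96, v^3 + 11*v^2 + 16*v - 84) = v + 6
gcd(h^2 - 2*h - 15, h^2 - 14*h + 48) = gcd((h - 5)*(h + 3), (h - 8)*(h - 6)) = 1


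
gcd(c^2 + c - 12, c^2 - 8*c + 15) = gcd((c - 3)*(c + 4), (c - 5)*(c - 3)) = c - 3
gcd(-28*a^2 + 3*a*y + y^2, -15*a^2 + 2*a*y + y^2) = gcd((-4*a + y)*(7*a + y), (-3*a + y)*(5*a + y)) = 1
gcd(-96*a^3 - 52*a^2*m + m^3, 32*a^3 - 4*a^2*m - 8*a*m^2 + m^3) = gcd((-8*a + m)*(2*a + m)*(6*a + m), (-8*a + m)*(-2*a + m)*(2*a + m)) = 16*a^2 + 6*a*m - m^2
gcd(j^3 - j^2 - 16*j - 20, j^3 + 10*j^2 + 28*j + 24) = j^2 + 4*j + 4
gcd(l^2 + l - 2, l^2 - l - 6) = l + 2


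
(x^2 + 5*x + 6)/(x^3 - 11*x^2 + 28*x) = (x^2 + 5*x + 6)/(x*(x^2 - 11*x + 28))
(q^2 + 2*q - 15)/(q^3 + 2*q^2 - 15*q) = 1/q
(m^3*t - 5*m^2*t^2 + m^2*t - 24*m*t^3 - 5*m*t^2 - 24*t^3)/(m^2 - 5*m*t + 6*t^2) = t*(m^3 - 5*m^2*t + m^2 - 24*m*t^2 - 5*m*t - 24*t^2)/(m^2 - 5*m*t + 6*t^2)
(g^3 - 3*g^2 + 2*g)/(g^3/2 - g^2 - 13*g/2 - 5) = 2*g*(-g^2 + 3*g - 2)/(-g^3 + 2*g^2 + 13*g + 10)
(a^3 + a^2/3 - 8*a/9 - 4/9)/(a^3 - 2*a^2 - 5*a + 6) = (a^2 + 4*a/3 + 4/9)/(a^2 - a - 6)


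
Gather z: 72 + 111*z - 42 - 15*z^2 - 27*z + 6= -15*z^2 + 84*z + 36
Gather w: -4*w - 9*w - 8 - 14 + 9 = -13*w - 13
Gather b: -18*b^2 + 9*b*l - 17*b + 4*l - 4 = -18*b^2 + b*(9*l - 17) + 4*l - 4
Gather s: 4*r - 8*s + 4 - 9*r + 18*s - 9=-5*r + 10*s - 5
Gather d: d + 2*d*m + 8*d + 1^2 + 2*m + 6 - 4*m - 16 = d*(2*m + 9) - 2*m - 9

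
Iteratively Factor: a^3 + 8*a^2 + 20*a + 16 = (a + 2)*(a^2 + 6*a + 8) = (a + 2)^2*(a + 4)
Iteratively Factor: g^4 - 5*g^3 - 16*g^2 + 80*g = (g - 5)*(g^3 - 16*g) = g*(g - 5)*(g^2 - 16) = g*(g - 5)*(g - 4)*(g + 4)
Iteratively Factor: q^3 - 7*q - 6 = (q + 2)*(q^2 - 2*q - 3) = (q - 3)*(q + 2)*(q + 1)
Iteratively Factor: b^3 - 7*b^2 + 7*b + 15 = (b - 3)*(b^2 - 4*b - 5) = (b - 3)*(b + 1)*(b - 5)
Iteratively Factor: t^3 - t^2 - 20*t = (t + 4)*(t^2 - 5*t) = (t - 5)*(t + 4)*(t)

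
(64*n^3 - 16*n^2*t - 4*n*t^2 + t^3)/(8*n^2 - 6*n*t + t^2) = (-16*n^2 + t^2)/(-2*n + t)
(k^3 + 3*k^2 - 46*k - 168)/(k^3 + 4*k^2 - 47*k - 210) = (k + 4)/(k + 5)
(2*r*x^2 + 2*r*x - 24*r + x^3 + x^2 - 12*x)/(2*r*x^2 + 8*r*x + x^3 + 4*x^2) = (x - 3)/x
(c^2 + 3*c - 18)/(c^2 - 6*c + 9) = (c + 6)/(c - 3)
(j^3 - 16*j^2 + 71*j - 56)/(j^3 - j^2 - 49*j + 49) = (j - 8)/(j + 7)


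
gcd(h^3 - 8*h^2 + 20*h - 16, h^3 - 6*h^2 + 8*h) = h^2 - 6*h + 8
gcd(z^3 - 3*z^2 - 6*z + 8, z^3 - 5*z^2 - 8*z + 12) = z^2 + z - 2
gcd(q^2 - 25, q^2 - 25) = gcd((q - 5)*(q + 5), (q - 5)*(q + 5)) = q^2 - 25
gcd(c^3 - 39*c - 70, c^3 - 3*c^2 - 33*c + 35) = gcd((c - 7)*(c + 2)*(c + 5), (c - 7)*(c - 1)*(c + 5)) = c^2 - 2*c - 35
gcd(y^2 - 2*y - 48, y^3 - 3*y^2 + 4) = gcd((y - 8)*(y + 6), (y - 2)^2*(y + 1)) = 1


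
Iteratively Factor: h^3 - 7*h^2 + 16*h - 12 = (h - 2)*(h^2 - 5*h + 6) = (h - 3)*(h - 2)*(h - 2)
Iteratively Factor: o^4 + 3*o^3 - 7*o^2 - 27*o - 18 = (o + 2)*(o^3 + o^2 - 9*o - 9) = (o + 1)*(o + 2)*(o^2 - 9) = (o + 1)*(o + 2)*(o + 3)*(o - 3)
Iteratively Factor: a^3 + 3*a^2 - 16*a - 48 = (a + 4)*(a^2 - a - 12) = (a - 4)*(a + 4)*(a + 3)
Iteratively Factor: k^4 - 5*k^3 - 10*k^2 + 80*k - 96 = (k - 3)*(k^3 - 2*k^2 - 16*k + 32) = (k - 3)*(k + 4)*(k^2 - 6*k + 8) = (k - 4)*(k - 3)*(k + 4)*(k - 2)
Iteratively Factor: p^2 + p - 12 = (p + 4)*(p - 3)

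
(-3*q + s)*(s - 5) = -3*q*s + 15*q + s^2 - 5*s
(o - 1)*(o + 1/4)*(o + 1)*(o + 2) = o^4 + 9*o^3/4 - o^2/2 - 9*o/4 - 1/2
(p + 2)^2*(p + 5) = p^3 + 9*p^2 + 24*p + 20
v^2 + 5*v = v*(v + 5)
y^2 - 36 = (y - 6)*(y + 6)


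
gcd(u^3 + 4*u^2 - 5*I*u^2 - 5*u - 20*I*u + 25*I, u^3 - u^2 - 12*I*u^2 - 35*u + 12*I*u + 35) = u^2 + u*(-1 - 5*I) + 5*I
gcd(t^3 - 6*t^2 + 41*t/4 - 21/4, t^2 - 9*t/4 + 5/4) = t - 1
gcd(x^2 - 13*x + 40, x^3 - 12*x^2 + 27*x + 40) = x^2 - 13*x + 40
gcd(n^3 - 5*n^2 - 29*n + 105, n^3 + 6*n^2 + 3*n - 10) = n + 5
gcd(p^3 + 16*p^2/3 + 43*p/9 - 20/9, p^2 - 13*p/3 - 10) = p + 5/3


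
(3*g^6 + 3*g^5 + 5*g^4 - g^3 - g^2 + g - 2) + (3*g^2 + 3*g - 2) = 3*g^6 + 3*g^5 + 5*g^4 - g^3 + 2*g^2 + 4*g - 4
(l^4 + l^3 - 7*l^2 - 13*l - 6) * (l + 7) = l^5 + 8*l^4 - 62*l^2 - 97*l - 42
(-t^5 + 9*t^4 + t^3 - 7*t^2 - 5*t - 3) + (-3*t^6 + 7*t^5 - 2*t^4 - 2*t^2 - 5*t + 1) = -3*t^6 + 6*t^5 + 7*t^4 + t^3 - 9*t^2 - 10*t - 2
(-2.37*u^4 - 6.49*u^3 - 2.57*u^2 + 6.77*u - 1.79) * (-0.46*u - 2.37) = 1.0902*u^5 + 8.6023*u^4 + 16.5635*u^3 + 2.9767*u^2 - 15.2215*u + 4.2423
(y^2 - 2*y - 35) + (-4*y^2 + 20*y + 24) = -3*y^2 + 18*y - 11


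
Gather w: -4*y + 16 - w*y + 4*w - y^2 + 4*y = w*(4 - y) - y^2 + 16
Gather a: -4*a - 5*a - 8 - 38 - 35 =-9*a - 81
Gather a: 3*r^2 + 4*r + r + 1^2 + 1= 3*r^2 + 5*r + 2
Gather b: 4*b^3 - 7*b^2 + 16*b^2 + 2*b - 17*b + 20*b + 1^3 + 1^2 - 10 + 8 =4*b^3 + 9*b^2 + 5*b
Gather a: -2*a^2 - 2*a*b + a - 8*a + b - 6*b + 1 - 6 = -2*a^2 + a*(-2*b - 7) - 5*b - 5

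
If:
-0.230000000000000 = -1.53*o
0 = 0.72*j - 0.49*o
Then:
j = 0.10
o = 0.15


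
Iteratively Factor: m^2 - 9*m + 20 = (m - 5)*(m - 4)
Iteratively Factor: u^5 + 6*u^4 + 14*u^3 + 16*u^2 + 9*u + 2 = (u + 1)*(u^4 + 5*u^3 + 9*u^2 + 7*u + 2) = (u + 1)^2*(u^3 + 4*u^2 + 5*u + 2) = (u + 1)^2*(u + 2)*(u^2 + 2*u + 1) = (u + 1)^3*(u + 2)*(u + 1)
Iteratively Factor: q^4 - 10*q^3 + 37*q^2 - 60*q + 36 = (q - 3)*(q^3 - 7*q^2 + 16*q - 12) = (q - 3)^2*(q^2 - 4*q + 4) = (q - 3)^2*(q - 2)*(q - 2)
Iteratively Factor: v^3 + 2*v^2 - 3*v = (v - 1)*(v^2 + 3*v) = v*(v - 1)*(v + 3)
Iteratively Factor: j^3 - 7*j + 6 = (j + 3)*(j^2 - 3*j + 2) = (j - 1)*(j + 3)*(j - 2)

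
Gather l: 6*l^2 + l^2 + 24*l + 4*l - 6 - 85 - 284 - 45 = 7*l^2 + 28*l - 420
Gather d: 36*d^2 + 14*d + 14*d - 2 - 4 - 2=36*d^2 + 28*d - 8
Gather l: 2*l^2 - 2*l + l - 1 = 2*l^2 - l - 1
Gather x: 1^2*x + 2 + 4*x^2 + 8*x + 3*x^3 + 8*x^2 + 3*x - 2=3*x^3 + 12*x^2 + 12*x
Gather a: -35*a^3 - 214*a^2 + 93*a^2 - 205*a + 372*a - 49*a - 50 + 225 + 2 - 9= -35*a^3 - 121*a^2 + 118*a + 168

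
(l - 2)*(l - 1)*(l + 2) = l^3 - l^2 - 4*l + 4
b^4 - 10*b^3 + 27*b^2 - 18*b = b*(b - 6)*(b - 3)*(b - 1)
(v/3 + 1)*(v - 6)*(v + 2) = v^3/3 - v^2/3 - 8*v - 12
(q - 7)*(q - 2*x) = q^2 - 2*q*x - 7*q + 14*x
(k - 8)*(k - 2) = k^2 - 10*k + 16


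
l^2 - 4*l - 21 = (l - 7)*(l + 3)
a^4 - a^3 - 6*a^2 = a^2*(a - 3)*(a + 2)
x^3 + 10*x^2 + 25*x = x*(x + 5)^2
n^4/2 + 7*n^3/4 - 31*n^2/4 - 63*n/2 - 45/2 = (n/2 + 1/2)*(n + 5/2)*(n - 3*sqrt(2))*(n + 3*sqrt(2))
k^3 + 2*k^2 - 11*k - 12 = (k - 3)*(k + 1)*(k + 4)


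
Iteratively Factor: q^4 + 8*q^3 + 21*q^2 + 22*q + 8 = (q + 1)*(q^3 + 7*q^2 + 14*q + 8) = (q + 1)*(q + 4)*(q^2 + 3*q + 2) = (q + 1)^2*(q + 4)*(q + 2)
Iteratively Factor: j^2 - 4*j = (j - 4)*(j)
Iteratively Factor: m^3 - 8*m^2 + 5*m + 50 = (m - 5)*(m^2 - 3*m - 10) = (m - 5)^2*(m + 2)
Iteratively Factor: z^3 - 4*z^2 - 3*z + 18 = (z - 3)*(z^2 - z - 6) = (z - 3)^2*(z + 2)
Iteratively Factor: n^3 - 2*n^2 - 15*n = (n - 5)*(n^2 + 3*n) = n*(n - 5)*(n + 3)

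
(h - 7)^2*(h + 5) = h^3 - 9*h^2 - 21*h + 245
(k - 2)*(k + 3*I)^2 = k^3 - 2*k^2 + 6*I*k^2 - 9*k - 12*I*k + 18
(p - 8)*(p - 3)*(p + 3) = p^3 - 8*p^2 - 9*p + 72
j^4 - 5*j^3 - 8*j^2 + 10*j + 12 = (j - 6)*(j + 1)*(j - sqrt(2))*(j + sqrt(2))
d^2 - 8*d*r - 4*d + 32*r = (d - 4)*(d - 8*r)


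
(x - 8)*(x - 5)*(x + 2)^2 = x^4 - 9*x^3 - 8*x^2 + 108*x + 160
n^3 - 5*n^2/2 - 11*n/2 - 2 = (n - 4)*(n + 1/2)*(n + 1)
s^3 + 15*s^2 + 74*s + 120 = (s + 4)*(s + 5)*(s + 6)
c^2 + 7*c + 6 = (c + 1)*(c + 6)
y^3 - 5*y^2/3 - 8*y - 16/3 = (y - 4)*(y + 1)*(y + 4/3)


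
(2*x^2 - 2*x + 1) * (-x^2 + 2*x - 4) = -2*x^4 + 6*x^3 - 13*x^2 + 10*x - 4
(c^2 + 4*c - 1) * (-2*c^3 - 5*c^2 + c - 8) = -2*c^5 - 13*c^4 - 17*c^3 + c^2 - 33*c + 8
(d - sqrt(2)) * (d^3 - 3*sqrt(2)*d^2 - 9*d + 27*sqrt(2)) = d^4 - 4*sqrt(2)*d^3 - 3*d^2 + 36*sqrt(2)*d - 54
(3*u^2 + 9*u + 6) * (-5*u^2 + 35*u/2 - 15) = -15*u^4 + 15*u^3/2 + 165*u^2/2 - 30*u - 90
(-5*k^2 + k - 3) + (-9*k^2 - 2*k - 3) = -14*k^2 - k - 6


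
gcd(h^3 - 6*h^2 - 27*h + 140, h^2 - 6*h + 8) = h - 4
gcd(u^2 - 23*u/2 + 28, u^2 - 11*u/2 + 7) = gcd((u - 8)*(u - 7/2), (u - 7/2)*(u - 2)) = u - 7/2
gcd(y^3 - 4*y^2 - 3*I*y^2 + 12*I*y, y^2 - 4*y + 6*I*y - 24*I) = y - 4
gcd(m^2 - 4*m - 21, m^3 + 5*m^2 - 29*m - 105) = m + 3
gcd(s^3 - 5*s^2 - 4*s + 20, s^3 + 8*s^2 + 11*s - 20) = 1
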